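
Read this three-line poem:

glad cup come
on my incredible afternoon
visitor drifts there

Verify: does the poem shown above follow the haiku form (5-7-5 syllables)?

Line 1: "glad cup come": 1+1+1 = 3 (expected 5)
Line 2: "on my incredible afternoon": 1+1+4+3 = 9 (expected 7)
Line 3: "visitor drifts there": 3+1+1 = 5 ✓

No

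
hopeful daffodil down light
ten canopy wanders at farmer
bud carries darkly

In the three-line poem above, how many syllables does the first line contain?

7

The first line: "hopeful daffodil down light": 2+3+1+1 = 7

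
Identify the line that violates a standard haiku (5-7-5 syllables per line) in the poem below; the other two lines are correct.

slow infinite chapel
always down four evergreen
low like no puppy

Line 1: slow(1) + infinite(3) + chapel(2) = 6 (expected 5)
Line 2: always(2) + down(1) + four(1) + evergreen(3) = 7 ✓
Line 3: low(1) + like(1) + no(1) + puppy(2) = 5 ✓

The first line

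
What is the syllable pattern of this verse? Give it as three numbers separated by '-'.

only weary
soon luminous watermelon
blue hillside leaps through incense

4-8-7

Line 1: "only weary": 2+2 = 4
Line 2: "soon luminous watermelon": 1+3+4 = 8
Line 3: "blue hillside leaps through incense": 1+2+1+1+2 = 7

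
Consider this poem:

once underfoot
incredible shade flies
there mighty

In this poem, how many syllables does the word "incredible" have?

"incredible" has 4 syllables.

4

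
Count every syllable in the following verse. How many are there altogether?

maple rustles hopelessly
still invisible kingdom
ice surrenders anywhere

21

Line 1: maple (2), rustles (2), hopelessly (3) → 7
Line 2: still (1), invisible (4), kingdom (2) → 7
Line 3: ice (1), surrenders (3), anywhere (3) → 7
Total: 7 + 7 + 7 = 21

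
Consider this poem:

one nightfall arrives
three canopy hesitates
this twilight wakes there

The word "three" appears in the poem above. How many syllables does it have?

1

"three" has 1 syllable.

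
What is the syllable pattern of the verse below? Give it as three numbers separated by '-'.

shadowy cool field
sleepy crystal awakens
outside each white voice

Line 1: shadowy(3) + cool(1) + field(1) = 5
Line 2: sleepy(2) + crystal(2) + awakens(3) = 7
Line 3: outside(2) + each(1) + white(1) + voice(1) = 5

5-7-5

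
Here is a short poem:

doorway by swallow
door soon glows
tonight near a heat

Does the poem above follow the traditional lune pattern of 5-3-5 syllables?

Line 1: doorway(2) + by(1) + swallow(2) = 5 ✓
Line 2: door(1) + soon(1) + glows(1) = 3 ✓
Line 3: tonight(2) + near(1) + a(1) + heat(1) = 5 ✓

Yes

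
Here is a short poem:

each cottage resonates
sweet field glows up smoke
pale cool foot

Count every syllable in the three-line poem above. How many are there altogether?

Line 1: each(1) + cottage(2) + resonates(3) = 6
Line 2: sweet(1) + field(1) + glows(1) + up(1) + smoke(1) = 5
Line 3: pale(1) + cool(1) + foot(1) = 3
Total: 6 + 5 + 3 = 14

14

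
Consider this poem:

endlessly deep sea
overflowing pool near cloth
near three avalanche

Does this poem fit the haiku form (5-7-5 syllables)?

Line 1: "endlessly deep sea": 3+1+1 = 5 ✓
Line 2: "overflowing pool near cloth": 4+1+1+1 = 7 ✓
Line 3: "near three avalanche": 1+1+3 = 5 ✓

Yes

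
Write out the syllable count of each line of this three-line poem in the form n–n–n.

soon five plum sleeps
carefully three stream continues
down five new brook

4–8–4

Line 1: "soon five plum sleeps": 1+1+1+1 = 4
Line 2: "carefully three stream continues": 3+1+1+3 = 8
Line 3: "down five new brook": 1+1+1+1 = 4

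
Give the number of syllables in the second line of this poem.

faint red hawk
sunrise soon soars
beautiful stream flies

4

The second line: "sunrise soon soars": 2+1+1 = 4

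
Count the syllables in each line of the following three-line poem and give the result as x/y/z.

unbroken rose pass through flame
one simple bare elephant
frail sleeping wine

7/7/4

Line 1: "unbroken rose pass through flame": 3+1+1+1+1 = 7
Line 2: "one simple bare elephant": 1+2+1+3 = 7
Line 3: "frail sleeping wine": 1+2+1 = 4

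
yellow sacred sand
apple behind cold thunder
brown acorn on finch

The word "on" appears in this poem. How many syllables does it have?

1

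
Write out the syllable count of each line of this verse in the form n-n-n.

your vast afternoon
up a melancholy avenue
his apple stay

5-9-4

Line 1: your (1), vast (1), afternoon (3) → 5
Line 2: up (1), a (1), melancholy (4), avenue (3) → 9
Line 3: his (1), apple (2), stay (1) → 4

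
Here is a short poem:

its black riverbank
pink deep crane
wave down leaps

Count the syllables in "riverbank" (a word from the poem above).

"riverbank" has 3 syllables.

3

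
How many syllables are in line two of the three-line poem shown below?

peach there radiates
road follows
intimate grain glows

3

Line two: "road follows": 1+2 = 3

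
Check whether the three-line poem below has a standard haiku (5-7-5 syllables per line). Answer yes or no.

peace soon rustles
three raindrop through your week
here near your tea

No

Line 1: peace (1), soon (1), rustles (2) → 4 (expected 5)
Line 2: three (1), raindrop (2), through (1), your (1), week (1) → 6 (expected 7)
Line 3: here (1), near (1), your (1), tea (1) → 4 (expected 5)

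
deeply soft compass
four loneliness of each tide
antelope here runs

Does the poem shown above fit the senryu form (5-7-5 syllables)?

Line 1: "deeply soft compass": 2+1+2 = 5 ✓
Line 2: "four loneliness of each tide": 1+3+1+1+1 = 7 ✓
Line 3: "antelope here runs": 3+1+1 = 5 ✓

Yes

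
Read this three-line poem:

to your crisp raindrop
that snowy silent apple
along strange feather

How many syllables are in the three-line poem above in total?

17

Line 1: to (1), your (1), crisp (1), raindrop (2) → 5
Line 2: that (1), snowy (2), silent (2), apple (2) → 7
Line 3: along (2), strange (1), feather (2) → 5
Total: 5 + 7 + 5 = 17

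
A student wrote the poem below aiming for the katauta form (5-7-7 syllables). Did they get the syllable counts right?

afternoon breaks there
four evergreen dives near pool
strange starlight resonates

Line 1: "afternoon breaks there": 3+1+1 = 5 ✓
Line 2: "four evergreen dives near pool": 1+3+1+1+1 = 7 ✓
Line 3: "strange starlight resonates": 1+2+3 = 6 (expected 7)

No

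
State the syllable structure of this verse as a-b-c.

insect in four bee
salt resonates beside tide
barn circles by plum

5-7-5

Line 1: "insect in four bee": 2+1+1+1 = 5
Line 2: "salt resonates beside tide": 1+3+2+1 = 7
Line 3: "barn circles by plum": 1+2+1+1 = 5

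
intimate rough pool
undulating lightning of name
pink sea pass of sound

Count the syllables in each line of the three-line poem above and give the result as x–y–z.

Line 1: intimate(3) + rough(1) + pool(1) = 5
Line 2: undulating(4) + lightning(2) + of(1) + name(1) = 8
Line 3: pink(1) + sea(1) + pass(1) + of(1) + sound(1) = 5

5–8–5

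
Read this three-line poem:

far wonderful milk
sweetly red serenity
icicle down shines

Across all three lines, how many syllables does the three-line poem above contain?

Line 1: far(1) + wonderful(3) + milk(1) = 5
Line 2: sweetly(2) + red(1) + serenity(4) = 7
Line 3: icicle(3) + down(1) + shines(1) = 5
Total: 5 + 7 + 5 = 17

17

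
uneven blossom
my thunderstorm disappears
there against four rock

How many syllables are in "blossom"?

2

"blossom" has 2 syllables.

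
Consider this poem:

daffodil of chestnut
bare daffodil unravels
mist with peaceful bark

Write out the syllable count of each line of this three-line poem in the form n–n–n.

Line 1: daffodil(3) + of(1) + chestnut(2) = 6
Line 2: bare(1) + daffodil(3) + unravels(3) = 7
Line 3: mist(1) + with(1) + peaceful(2) + bark(1) = 5

6–7–5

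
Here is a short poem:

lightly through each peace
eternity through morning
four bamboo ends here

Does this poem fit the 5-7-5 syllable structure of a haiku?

Yes

Line 1: lightly (2), through (1), each (1), peace (1) → 5 ✓
Line 2: eternity (4), through (1), morning (2) → 7 ✓
Line 3: four (1), bamboo (2), ends (1), here (1) → 5 ✓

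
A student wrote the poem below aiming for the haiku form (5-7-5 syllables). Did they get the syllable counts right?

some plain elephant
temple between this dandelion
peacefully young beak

Line 1: "some plain elephant": 1+1+3 = 5 ✓
Line 2: "temple between this dandelion": 2+2+1+4 = 9 (expected 7)
Line 3: "peacefully young beak": 3+1+1 = 5 ✓

No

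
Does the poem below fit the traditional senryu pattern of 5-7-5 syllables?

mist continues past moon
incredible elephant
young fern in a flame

Line 1: "mist continues past moon": 1+3+1+1 = 6 (expected 5)
Line 2: "incredible elephant": 4+3 = 7 ✓
Line 3: "young fern in a flame": 1+1+1+1+1 = 5 ✓

No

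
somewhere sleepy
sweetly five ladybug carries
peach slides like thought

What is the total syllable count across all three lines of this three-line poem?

16

Line 1: somewhere(2) + sleepy(2) = 4
Line 2: sweetly(2) + five(1) + ladybug(3) + carries(2) = 8
Line 3: peach(1) + slides(1) + like(1) + thought(1) = 4
Total: 4 + 8 + 4 = 16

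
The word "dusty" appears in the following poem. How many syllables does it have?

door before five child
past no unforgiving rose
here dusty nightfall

2

"dusty" has 2 syllables.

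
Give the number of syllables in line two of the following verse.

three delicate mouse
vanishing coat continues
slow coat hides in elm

Line two: "vanishing coat continues": 3+1+3 = 7

7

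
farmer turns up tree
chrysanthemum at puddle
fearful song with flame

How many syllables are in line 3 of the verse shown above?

5

Line 3: "fearful song with flame": 2+1+1+1 = 5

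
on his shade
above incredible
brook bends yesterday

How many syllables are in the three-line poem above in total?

14

Line 1: on (1), his (1), shade (1) → 3
Line 2: above (2), incredible (4) → 6
Line 3: brook (1), bends (1), yesterday (3) → 5
Total: 3 + 6 + 5 = 14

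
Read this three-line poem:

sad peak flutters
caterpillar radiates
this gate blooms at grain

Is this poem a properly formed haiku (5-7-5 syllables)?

No

Line 1: sad (1), peak (1), flutters (2) → 4 (expected 5)
Line 2: caterpillar (4), radiates (3) → 7 ✓
Line 3: this (1), gate (1), blooms (1), at (1), grain (1) → 5 ✓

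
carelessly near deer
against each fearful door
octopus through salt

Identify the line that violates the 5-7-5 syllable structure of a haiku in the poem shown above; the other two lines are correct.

The second line

Line 1: carelessly (3), near (1), deer (1) → 5 ✓
Line 2: against (2), each (1), fearful (2), door (1) → 6 (expected 7)
Line 3: octopus (3), through (1), salt (1) → 5 ✓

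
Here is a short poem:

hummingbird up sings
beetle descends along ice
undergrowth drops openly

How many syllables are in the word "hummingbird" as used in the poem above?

"hummingbird" has 3 syllables.

3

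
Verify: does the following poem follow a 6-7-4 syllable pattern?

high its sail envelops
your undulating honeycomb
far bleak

Line 1: "high its sail envelops": 1+1+1+3 = 6 ✓
Line 2: "your undulating honeycomb": 1+4+3 = 8 (expected 7)
Line 3: "far bleak": 1+1 = 2 (expected 4)

No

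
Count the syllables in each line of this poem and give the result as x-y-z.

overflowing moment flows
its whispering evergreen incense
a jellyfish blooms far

Line 1: "overflowing moment flows": 4+2+1 = 7
Line 2: "its whispering evergreen incense": 1+3+3+2 = 9
Line 3: "a jellyfish blooms far": 1+3+1+1 = 6

7-9-6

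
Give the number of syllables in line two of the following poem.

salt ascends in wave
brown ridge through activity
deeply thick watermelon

7

Line two: "brown ridge through activity": 1+1+1+4 = 7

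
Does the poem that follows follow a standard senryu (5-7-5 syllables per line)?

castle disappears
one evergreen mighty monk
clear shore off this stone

Yes

Line 1: "castle disappears": 2+3 = 5 ✓
Line 2: "one evergreen mighty monk": 1+3+2+1 = 7 ✓
Line 3: "clear shore off this stone": 1+1+1+1+1 = 5 ✓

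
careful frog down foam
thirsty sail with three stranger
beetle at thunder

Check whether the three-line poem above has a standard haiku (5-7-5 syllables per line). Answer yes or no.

Line 1: careful (2), frog (1), down (1), foam (1) → 5 ✓
Line 2: thirsty (2), sail (1), with (1), three (1), stranger (2) → 7 ✓
Line 3: beetle (2), at (1), thunder (2) → 5 ✓

Yes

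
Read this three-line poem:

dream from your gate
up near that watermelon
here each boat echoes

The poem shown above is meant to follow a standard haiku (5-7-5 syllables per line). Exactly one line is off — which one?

The first line

Line 1: dream(1) + from(1) + your(1) + gate(1) = 4 (expected 5)
Line 2: up(1) + near(1) + that(1) + watermelon(4) = 7 ✓
Line 3: here(1) + each(1) + boat(1) + echoes(2) = 5 ✓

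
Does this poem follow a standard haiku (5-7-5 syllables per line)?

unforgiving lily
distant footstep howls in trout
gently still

No

Line 1: unforgiving(4) + lily(2) = 6 (expected 5)
Line 2: distant(2) + footstep(2) + howls(1) + in(1) + trout(1) = 7 ✓
Line 3: gently(2) + still(1) = 3 (expected 5)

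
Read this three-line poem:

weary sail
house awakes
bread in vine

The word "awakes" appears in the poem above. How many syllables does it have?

2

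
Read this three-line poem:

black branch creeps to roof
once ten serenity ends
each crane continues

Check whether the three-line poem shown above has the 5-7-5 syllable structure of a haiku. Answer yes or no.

Yes

Line 1: black (1), branch (1), creeps (1), to (1), roof (1) → 5 ✓
Line 2: once (1), ten (1), serenity (4), ends (1) → 7 ✓
Line 3: each (1), crane (1), continues (3) → 5 ✓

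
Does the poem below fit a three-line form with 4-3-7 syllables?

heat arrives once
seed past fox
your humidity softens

Yes

Line 1: "heat arrives once": 1+2+1 = 4 ✓
Line 2: "seed past fox": 1+1+1 = 3 ✓
Line 3: "your humidity softens": 1+4+2 = 7 ✓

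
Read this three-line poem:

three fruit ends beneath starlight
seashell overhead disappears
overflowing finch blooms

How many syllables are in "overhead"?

3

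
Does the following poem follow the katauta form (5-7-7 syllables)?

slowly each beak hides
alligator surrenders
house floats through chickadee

No

Line 1: slowly (2), each (1), beak (1), hides (1) → 5 ✓
Line 2: alligator (4), surrenders (3) → 7 ✓
Line 3: house (1), floats (1), through (1), chickadee (3) → 6 (expected 7)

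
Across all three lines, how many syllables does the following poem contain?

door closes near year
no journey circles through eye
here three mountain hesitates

19

Line 1: door (1), closes (2), near (1), year (1) → 5
Line 2: no (1), journey (2), circles (2), through (1), eye (1) → 7
Line 3: here (1), three (1), mountain (2), hesitates (3) → 7
Total: 5 + 7 + 7 = 19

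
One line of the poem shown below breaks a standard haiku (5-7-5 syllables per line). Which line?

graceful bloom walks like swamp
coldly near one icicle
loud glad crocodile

Line 1

Line 1: graceful (2), bloom (1), walks (1), like (1), swamp (1) → 6 (expected 5)
Line 2: coldly (2), near (1), one (1), icicle (3) → 7 ✓
Line 3: loud (1), glad (1), crocodile (3) → 5 ✓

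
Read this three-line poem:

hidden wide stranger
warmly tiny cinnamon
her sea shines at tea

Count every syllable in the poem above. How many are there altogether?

Line 1: hidden (2), wide (1), stranger (2) → 5
Line 2: warmly (2), tiny (2), cinnamon (3) → 7
Line 3: her (1), sea (1), shines (1), at (1), tea (1) → 5
Total: 5 + 7 + 5 = 17

17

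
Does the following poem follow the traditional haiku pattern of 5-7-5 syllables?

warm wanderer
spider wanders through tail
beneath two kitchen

Line 1: warm (1), wanderer (3) → 4 (expected 5)
Line 2: spider (2), wanders (2), through (1), tail (1) → 6 (expected 7)
Line 3: beneath (2), two (1), kitchen (2) → 5 ✓

No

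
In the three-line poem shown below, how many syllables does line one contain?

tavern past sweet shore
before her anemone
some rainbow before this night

5

Line one: tavern (2), past (1), sweet (1), shore (1) → 5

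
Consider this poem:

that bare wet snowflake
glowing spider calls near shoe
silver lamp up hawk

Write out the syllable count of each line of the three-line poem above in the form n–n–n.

5–7–5

Line 1: that(1) + bare(1) + wet(1) + snowflake(2) = 5
Line 2: glowing(2) + spider(2) + calls(1) + near(1) + shoe(1) = 7
Line 3: silver(2) + lamp(1) + up(1) + hawk(1) = 5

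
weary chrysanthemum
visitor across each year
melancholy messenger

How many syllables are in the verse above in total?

20

Line 1: weary(2) + chrysanthemum(4) = 6
Line 2: visitor(3) + across(2) + each(1) + year(1) = 7
Line 3: melancholy(4) + messenger(3) = 7
Total: 6 + 7 + 7 = 20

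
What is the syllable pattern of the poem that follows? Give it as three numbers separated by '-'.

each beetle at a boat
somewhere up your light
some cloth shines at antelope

6-5-7

Line 1: each (1), beetle (2), at (1), a (1), boat (1) → 6
Line 2: somewhere (2), up (1), your (1), light (1) → 5
Line 3: some (1), cloth (1), shines (1), at (1), antelope (3) → 7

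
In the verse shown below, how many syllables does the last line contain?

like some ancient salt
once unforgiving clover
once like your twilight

The last line: once (1), like (1), your (1), twilight (2) → 5

5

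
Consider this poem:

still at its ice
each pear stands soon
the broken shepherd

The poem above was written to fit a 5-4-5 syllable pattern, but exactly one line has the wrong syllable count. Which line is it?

Line 1: "still at its ice": 1+1+1+1 = 4 (expected 5)
Line 2: "each pear stands soon": 1+1+1+1 = 4 ✓
Line 3: "the broken shepherd": 1+2+2 = 5 ✓

Line 1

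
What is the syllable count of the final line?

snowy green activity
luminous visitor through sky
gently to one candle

The final line: gently (2), to (1), one (1), candle (2) → 6

6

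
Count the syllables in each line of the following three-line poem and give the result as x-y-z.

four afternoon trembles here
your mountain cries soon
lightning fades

Line 1: four(1) + afternoon(3) + trembles(2) + here(1) = 7
Line 2: your(1) + mountain(2) + cries(1) + soon(1) = 5
Line 3: lightning(2) + fades(1) = 3

7-5-3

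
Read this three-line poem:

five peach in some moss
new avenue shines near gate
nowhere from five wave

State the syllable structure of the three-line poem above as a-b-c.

Line 1: five(1) + peach(1) + in(1) + some(1) + moss(1) = 5
Line 2: new(1) + avenue(3) + shines(1) + near(1) + gate(1) = 7
Line 3: nowhere(2) + from(1) + five(1) + wave(1) = 5

5-7-5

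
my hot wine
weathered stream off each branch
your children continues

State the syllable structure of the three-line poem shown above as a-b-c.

3-6-6

Line 1: "my hot wine": 1+1+1 = 3
Line 2: "weathered stream off each branch": 2+1+1+1+1 = 6
Line 3: "your children continues": 1+2+3 = 6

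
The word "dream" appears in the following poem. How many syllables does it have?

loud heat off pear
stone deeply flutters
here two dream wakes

1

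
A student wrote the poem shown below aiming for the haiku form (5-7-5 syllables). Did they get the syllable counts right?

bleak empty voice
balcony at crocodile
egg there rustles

Line 1: bleak(1) + empty(2) + voice(1) = 4 (expected 5)
Line 2: balcony(3) + at(1) + crocodile(3) = 7 ✓
Line 3: egg(1) + there(1) + rustles(2) = 4 (expected 5)

No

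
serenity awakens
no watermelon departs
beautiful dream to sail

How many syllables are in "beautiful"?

3

"beautiful" has 3 syllables.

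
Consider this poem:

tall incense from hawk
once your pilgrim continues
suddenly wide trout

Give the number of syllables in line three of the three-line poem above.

5

Line three: "suddenly wide trout": 3+1+1 = 5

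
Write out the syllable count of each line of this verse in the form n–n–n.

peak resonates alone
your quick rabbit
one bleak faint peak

Line 1: "peak resonates alone": 1+3+2 = 6
Line 2: "your quick rabbit": 1+1+2 = 4
Line 3: "one bleak faint peak": 1+1+1+1 = 4

6–4–4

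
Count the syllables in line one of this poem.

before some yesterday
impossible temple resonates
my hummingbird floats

Line one: before(2) + some(1) + yesterday(3) = 6

6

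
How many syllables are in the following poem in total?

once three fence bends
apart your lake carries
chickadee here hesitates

Line 1: "once three fence bends": 1+1+1+1 = 4
Line 2: "apart your lake carries": 2+1+1+2 = 6
Line 3: "chickadee here hesitates": 3+1+3 = 7
Total: 4 + 6 + 7 = 17

17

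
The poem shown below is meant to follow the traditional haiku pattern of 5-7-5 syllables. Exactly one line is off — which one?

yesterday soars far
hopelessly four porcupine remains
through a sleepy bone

Line 1: "yesterday soars far": 3+1+1 = 5 ✓
Line 2: "hopelessly four porcupine remains": 3+1+3+2 = 9 (expected 7)
Line 3: "through a sleepy bone": 1+1+2+1 = 5 ✓

The second line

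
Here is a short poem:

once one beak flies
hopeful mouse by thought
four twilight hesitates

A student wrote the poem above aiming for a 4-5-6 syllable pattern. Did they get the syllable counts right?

Yes

Line 1: "once one beak flies": 1+1+1+1 = 4 ✓
Line 2: "hopeful mouse by thought": 2+1+1+1 = 5 ✓
Line 3: "four twilight hesitates": 1+2+3 = 6 ✓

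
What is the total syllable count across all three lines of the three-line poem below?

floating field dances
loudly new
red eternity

Line 1: floating(2) + field(1) + dances(2) = 5
Line 2: loudly(2) + new(1) = 3
Line 3: red(1) + eternity(4) = 5
Total: 5 + 3 + 5 = 13

13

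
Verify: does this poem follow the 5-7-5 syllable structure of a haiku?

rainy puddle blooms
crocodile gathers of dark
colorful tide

No

Line 1: "rainy puddle blooms": 2+2+1 = 5 ✓
Line 2: "crocodile gathers of dark": 3+2+1+1 = 7 ✓
Line 3: "colorful tide": 3+1 = 4 (expected 5)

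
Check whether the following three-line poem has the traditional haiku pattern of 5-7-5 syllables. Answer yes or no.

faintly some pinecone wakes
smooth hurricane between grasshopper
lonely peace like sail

No

Line 1: faintly (2), some (1), pinecone (2), wakes (1) → 6 (expected 5)
Line 2: smooth (1), hurricane (3), between (2), grasshopper (3) → 9 (expected 7)
Line 3: lonely (2), peace (1), like (1), sail (1) → 5 ✓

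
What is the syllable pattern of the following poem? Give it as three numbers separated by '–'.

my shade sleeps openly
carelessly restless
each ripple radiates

Line 1: "my shade sleeps openly": 1+1+1+3 = 6
Line 2: "carelessly restless": 3+2 = 5
Line 3: "each ripple radiates": 1+2+3 = 6

6–5–6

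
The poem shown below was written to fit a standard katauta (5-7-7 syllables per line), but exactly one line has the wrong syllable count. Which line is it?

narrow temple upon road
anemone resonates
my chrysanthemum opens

Line 1

Line 1: narrow(2) + temple(2) + upon(2) + road(1) = 7 (expected 5)
Line 2: anemone(4) + resonates(3) = 7 ✓
Line 3: my(1) + chrysanthemum(4) + opens(2) = 7 ✓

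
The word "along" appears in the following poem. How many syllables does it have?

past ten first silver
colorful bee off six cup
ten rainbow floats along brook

2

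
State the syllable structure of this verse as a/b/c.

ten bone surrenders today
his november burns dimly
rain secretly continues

Line 1: "ten bone surrenders today": 1+1+3+2 = 7
Line 2: "his november burns dimly": 1+3+1+2 = 7
Line 3: "rain secretly continues": 1+3+3 = 7

7/7/7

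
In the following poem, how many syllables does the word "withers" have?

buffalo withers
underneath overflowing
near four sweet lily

2

"withers" has 2 syllables.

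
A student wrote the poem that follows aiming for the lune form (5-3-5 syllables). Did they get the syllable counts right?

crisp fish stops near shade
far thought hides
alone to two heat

Yes

Line 1: crisp(1) + fish(1) + stops(1) + near(1) + shade(1) = 5 ✓
Line 2: far(1) + thought(1) + hides(1) = 3 ✓
Line 3: alone(2) + to(1) + two(1) + heat(1) = 5 ✓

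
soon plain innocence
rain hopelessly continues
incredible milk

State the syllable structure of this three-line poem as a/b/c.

Line 1: soon(1) + plain(1) + innocence(3) = 5
Line 2: rain(1) + hopelessly(3) + continues(3) = 7
Line 3: incredible(4) + milk(1) = 5

5/7/5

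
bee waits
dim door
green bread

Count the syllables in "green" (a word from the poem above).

"green" has 1 syllable.

1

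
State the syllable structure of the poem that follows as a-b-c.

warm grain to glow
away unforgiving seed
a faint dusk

Line 1: warm(1) + grain(1) + to(1) + glow(1) = 4
Line 2: away(2) + unforgiving(4) + seed(1) = 7
Line 3: a(1) + faint(1) + dusk(1) = 3

4-7-3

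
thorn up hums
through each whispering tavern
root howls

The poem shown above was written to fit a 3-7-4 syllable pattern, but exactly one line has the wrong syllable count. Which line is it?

The third line

Line 1: thorn(1) + up(1) + hums(1) = 3 ✓
Line 2: through(1) + each(1) + whispering(3) + tavern(2) = 7 ✓
Line 3: root(1) + howls(1) = 2 (expected 4)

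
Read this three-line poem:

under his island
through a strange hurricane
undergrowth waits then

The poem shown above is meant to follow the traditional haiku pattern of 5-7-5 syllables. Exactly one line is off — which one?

Line 1: "under his island": 2+1+2 = 5 ✓
Line 2: "through a strange hurricane": 1+1+1+3 = 6 (expected 7)
Line 3: "undergrowth waits then": 3+1+1 = 5 ✓

The second line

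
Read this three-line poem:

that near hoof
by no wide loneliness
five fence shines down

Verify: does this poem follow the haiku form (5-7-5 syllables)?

Line 1: that (1), near (1), hoof (1) → 3 (expected 5)
Line 2: by (1), no (1), wide (1), loneliness (3) → 6 (expected 7)
Line 3: five (1), fence (1), shines (1), down (1) → 4 (expected 5)

No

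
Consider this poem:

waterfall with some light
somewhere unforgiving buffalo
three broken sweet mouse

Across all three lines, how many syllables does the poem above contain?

20

Line 1: waterfall (3), with (1), some (1), light (1) → 6
Line 2: somewhere (2), unforgiving (4), buffalo (3) → 9
Line 3: three (1), broken (2), sweet (1), mouse (1) → 5
Total: 6 + 9 + 5 = 20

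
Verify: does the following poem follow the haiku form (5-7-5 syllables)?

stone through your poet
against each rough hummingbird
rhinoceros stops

Line 1: stone (1), through (1), your (1), poet (2) → 5 ✓
Line 2: against (2), each (1), rough (1), hummingbird (3) → 7 ✓
Line 3: rhinoceros (4), stops (1) → 5 ✓

Yes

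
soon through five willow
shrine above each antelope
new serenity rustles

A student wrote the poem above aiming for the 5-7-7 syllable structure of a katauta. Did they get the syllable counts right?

Line 1: soon (1), through (1), five (1), willow (2) → 5 ✓
Line 2: shrine (1), above (2), each (1), antelope (3) → 7 ✓
Line 3: new (1), serenity (4), rustles (2) → 7 ✓

Yes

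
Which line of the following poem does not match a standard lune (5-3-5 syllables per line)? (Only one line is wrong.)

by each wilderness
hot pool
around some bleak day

Line 1: by (1), each (1), wilderness (3) → 5 ✓
Line 2: hot (1), pool (1) → 2 (expected 3)
Line 3: around (2), some (1), bleak (1), day (1) → 5 ✓

The second line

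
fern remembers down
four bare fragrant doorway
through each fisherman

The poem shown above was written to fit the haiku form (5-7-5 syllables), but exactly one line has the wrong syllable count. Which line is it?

The second line

Line 1: fern (1), remembers (3), down (1) → 5 ✓
Line 2: four (1), bare (1), fragrant (2), doorway (2) → 6 (expected 7)
Line 3: through (1), each (1), fisherman (3) → 5 ✓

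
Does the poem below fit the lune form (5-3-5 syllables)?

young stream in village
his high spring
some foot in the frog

Line 1: young(1) + stream(1) + in(1) + village(2) = 5 ✓
Line 2: his(1) + high(1) + spring(1) = 3 ✓
Line 3: some(1) + foot(1) + in(1) + the(1) + frog(1) = 5 ✓

Yes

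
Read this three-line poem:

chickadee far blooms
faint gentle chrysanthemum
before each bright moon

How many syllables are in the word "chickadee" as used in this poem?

3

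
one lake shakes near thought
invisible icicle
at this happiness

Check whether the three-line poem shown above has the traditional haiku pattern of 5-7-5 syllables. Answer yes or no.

Yes

Line 1: "one lake shakes near thought": 1+1+1+1+1 = 5 ✓
Line 2: "invisible icicle": 4+3 = 7 ✓
Line 3: "at this happiness": 1+1+3 = 5 ✓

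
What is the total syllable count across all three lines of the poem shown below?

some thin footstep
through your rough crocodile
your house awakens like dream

Line 1: "some thin footstep": 1+1+2 = 4
Line 2: "through your rough crocodile": 1+1+1+3 = 6
Line 3: "your house awakens like dream": 1+1+3+1+1 = 7
Total: 4 + 6 + 7 = 17

17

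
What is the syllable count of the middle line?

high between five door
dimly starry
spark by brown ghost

The middle line: dimly(2) + starry(2) = 4

4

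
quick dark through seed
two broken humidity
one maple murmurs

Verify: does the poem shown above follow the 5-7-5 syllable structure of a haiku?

Line 1: quick(1) + dark(1) + through(1) + seed(1) = 4 (expected 5)
Line 2: two(1) + broken(2) + humidity(4) = 7 ✓
Line 3: one(1) + maple(2) + murmurs(2) = 5 ✓

No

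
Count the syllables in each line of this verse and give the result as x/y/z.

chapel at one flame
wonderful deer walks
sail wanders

5/5/3

Line 1: chapel(2) + at(1) + one(1) + flame(1) = 5
Line 2: wonderful(3) + deer(1) + walks(1) = 5
Line 3: sail(1) + wanders(2) = 3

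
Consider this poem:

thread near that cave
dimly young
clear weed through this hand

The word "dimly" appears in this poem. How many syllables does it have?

"dimly" has 2 syllables.

2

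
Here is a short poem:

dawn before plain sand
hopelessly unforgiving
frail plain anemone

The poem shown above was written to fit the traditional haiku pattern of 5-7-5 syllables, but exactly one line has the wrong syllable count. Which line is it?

Line 1: "dawn before plain sand": 1+2+1+1 = 5 ✓
Line 2: "hopelessly unforgiving": 3+4 = 7 ✓
Line 3: "frail plain anemone": 1+1+4 = 6 (expected 5)

The third line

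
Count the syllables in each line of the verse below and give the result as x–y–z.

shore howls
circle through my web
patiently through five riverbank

Line 1: shore(1) + howls(1) = 2
Line 2: circle(2) + through(1) + my(1) + web(1) = 5
Line 3: patiently(3) + through(1) + five(1) + riverbank(3) = 8

2–5–8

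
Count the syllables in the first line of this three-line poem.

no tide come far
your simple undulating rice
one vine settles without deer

The first line: "no tide come far": 1+1+1+1 = 4

4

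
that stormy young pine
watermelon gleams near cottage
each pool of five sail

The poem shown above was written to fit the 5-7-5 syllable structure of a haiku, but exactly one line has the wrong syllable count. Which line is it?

Line 1: "that stormy young pine": 1+2+1+1 = 5 ✓
Line 2: "watermelon gleams near cottage": 4+1+1+2 = 8 (expected 7)
Line 3: "each pool of five sail": 1+1+1+1+1 = 5 ✓

The second line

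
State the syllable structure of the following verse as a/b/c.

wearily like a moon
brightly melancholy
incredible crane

Line 1: "wearily like a moon": 3+1+1+1 = 6
Line 2: "brightly melancholy": 2+4 = 6
Line 3: "incredible crane": 4+1 = 5

6/6/5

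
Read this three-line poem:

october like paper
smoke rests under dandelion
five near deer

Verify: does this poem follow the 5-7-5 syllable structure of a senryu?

Line 1: october (3), like (1), paper (2) → 6 (expected 5)
Line 2: smoke (1), rests (1), under (2), dandelion (4) → 8 (expected 7)
Line 3: five (1), near (1), deer (1) → 3 (expected 5)

No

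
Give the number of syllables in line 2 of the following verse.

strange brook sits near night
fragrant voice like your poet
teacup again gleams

7

Line 2: "fragrant voice like your poet": 2+1+1+1+2 = 7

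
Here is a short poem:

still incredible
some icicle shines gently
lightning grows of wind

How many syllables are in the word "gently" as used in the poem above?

2

"gently" has 2 syllables.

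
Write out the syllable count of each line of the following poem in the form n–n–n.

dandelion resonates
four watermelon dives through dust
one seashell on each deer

7–8–6

Line 1: dandelion(4) + resonates(3) = 7
Line 2: four(1) + watermelon(4) + dives(1) + through(1) + dust(1) = 8
Line 3: one(1) + seashell(2) + on(1) + each(1) + deer(1) = 6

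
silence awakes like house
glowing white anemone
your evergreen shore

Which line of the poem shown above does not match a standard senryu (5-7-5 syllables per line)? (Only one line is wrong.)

Line 1: silence(2) + awakes(2) + like(1) + house(1) = 6 (expected 5)
Line 2: glowing(2) + white(1) + anemone(4) = 7 ✓
Line 3: your(1) + evergreen(3) + shore(1) = 5 ✓

The first line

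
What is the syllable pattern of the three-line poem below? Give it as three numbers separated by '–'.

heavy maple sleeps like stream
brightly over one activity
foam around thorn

Line 1: heavy(2) + maple(2) + sleeps(1) + like(1) + stream(1) = 7
Line 2: brightly(2) + over(2) + one(1) + activity(4) = 9
Line 3: foam(1) + around(2) + thorn(1) = 4

7–9–4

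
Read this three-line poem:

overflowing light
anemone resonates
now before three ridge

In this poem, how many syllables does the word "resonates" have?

3

"resonates" has 3 syllables.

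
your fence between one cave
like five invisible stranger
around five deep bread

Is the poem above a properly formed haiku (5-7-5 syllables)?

Line 1: your(1) + fence(1) + between(2) + one(1) + cave(1) = 6 (expected 5)
Line 2: like(1) + five(1) + invisible(4) + stranger(2) = 8 (expected 7)
Line 3: around(2) + five(1) + deep(1) + bread(1) = 5 ✓

No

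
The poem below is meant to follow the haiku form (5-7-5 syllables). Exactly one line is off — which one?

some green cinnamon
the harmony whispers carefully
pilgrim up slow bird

The second line

Line 1: some (1), green (1), cinnamon (3) → 5 ✓
Line 2: the (1), harmony (3), whispers (2), carefully (3) → 9 (expected 7)
Line 3: pilgrim (2), up (1), slow (1), bird (1) → 5 ✓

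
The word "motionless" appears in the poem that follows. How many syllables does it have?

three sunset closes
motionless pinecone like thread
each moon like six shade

3

"motionless" has 3 syllables.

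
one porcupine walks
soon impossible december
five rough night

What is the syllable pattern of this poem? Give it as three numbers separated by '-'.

5-8-3

Line 1: "one porcupine walks": 1+3+1 = 5
Line 2: "soon impossible december": 1+4+3 = 8
Line 3: "five rough night": 1+1+1 = 3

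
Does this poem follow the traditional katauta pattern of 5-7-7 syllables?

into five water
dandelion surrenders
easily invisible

Yes

Line 1: "into five water": 2+1+2 = 5 ✓
Line 2: "dandelion surrenders": 4+3 = 7 ✓
Line 3: "easily invisible": 3+4 = 7 ✓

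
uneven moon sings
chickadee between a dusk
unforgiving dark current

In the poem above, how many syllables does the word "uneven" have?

3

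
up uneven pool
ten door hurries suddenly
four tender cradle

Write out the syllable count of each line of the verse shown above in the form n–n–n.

Line 1: up(1) + uneven(3) + pool(1) = 5
Line 2: ten(1) + door(1) + hurries(2) + suddenly(3) = 7
Line 3: four(1) + tender(2) + cradle(2) = 5

5–7–5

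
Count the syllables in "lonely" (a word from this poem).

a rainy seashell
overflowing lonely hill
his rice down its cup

2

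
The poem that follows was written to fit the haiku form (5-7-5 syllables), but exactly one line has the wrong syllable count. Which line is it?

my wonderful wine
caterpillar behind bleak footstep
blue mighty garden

Line 2

Line 1: my(1) + wonderful(3) + wine(1) = 5 ✓
Line 2: caterpillar(4) + behind(2) + bleak(1) + footstep(2) = 9 (expected 7)
Line 3: blue(1) + mighty(2) + garden(2) = 5 ✓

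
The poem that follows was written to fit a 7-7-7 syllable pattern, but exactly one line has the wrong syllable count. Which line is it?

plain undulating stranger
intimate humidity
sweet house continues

Line 1: plain(1) + undulating(4) + stranger(2) = 7 ✓
Line 2: intimate(3) + humidity(4) = 7 ✓
Line 3: sweet(1) + house(1) + continues(3) = 5 (expected 7)

Line 3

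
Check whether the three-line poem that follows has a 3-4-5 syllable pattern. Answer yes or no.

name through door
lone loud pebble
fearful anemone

Line 1: name(1) + through(1) + door(1) = 3 ✓
Line 2: lone(1) + loud(1) + pebble(2) = 4 ✓
Line 3: fearful(2) + anemone(4) = 6 (expected 5)

No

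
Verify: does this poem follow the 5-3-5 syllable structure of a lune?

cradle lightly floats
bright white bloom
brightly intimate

Yes

Line 1: cradle(2) + lightly(2) + floats(1) = 5 ✓
Line 2: bright(1) + white(1) + bloom(1) = 3 ✓
Line 3: brightly(2) + intimate(3) = 5 ✓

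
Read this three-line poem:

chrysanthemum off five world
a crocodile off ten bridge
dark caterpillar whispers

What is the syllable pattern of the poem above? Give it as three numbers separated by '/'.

Line 1: chrysanthemum (4), off (1), five (1), world (1) → 7
Line 2: a (1), crocodile (3), off (1), ten (1), bridge (1) → 7
Line 3: dark (1), caterpillar (4), whispers (2) → 7

7/7/7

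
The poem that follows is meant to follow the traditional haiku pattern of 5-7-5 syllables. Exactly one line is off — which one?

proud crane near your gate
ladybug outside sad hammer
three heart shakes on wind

Line 1: proud(1) + crane(1) + near(1) + your(1) + gate(1) = 5 ✓
Line 2: ladybug(3) + outside(2) + sad(1) + hammer(2) = 8 (expected 7)
Line 3: three(1) + heart(1) + shakes(1) + on(1) + wind(1) = 5 ✓

Line 2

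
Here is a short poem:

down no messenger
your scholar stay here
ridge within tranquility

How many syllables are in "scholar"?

"scholar" has 2 syllables.

2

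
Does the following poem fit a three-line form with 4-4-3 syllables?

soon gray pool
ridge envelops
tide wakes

No

Line 1: "soon gray pool": 1+1+1 = 3 (expected 4)
Line 2: "ridge envelops": 1+3 = 4 ✓
Line 3: "tide wakes": 1+1 = 2 (expected 3)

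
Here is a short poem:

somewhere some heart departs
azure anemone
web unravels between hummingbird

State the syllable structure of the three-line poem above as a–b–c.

6–6–9

Line 1: somewhere(2) + some(1) + heart(1) + departs(2) = 6
Line 2: azure(2) + anemone(4) = 6
Line 3: web(1) + unravels(3) + between(2) + hummingbird(3) = 9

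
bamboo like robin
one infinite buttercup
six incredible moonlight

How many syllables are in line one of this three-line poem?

5

Line one: "bamboo like robin": 2+1+2 = 5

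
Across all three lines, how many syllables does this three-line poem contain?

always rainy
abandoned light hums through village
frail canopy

Line 1: "always rainy": 2+2 = 4
Line 2: "abandoned light hums through village": 3+1+1+1+2 = 8
Line 3: "frail canopy": 1+3 = 4
Total: 4 + 8 + 4 = 16

16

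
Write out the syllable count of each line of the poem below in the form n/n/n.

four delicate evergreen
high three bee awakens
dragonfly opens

7/6/5

Line 1: "four delicate evergreen": 1+3+3 = 7
Line 2: "high three bee awakens": 1+1+1+3 = 6
Line 3: "dragonfly opens": 3+2 = 5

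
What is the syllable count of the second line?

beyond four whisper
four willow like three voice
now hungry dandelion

6

The second line: four (1), willow (2), like (1), three (1), voice (1) → 6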